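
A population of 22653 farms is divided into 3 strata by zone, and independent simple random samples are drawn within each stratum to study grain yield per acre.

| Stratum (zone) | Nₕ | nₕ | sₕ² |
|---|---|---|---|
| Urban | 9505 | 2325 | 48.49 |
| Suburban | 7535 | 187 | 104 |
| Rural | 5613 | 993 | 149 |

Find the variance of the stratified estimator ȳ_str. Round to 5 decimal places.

0.07036

Var(ȳ_str) = Σₕ Wₕ²(1 − fₕ)sₕ²/nₕ with Wₕ = Nₕ/N, N = 22653.
Urban: Wₕ = 0.41959122; term = 0.41959122²·(1 − 0.24460810)·48.49/2325 = 0.0027736671.
Suburban: Wₕ = 0.33262703; term = 0.33262703²·(1 − 0.02481752)·104/187 = 0.060005725.
Rural: Wₕ = 0.24778175; term = 0.24778175²·(1 − 0.17691074)·149/993 = 0.0075826775.
Sum = 0.07036207.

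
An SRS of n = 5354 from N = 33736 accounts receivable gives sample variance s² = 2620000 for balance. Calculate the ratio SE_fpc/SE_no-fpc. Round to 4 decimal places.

0.9172

f = n/N = 5354/33736 = 0.15870287.
SE_no-fpc = √(s²/n) = 22.121342; SE_fpc = √((1−f)s²/n) = 20.290192.
Ratio = √(1−f) = 0.91722251.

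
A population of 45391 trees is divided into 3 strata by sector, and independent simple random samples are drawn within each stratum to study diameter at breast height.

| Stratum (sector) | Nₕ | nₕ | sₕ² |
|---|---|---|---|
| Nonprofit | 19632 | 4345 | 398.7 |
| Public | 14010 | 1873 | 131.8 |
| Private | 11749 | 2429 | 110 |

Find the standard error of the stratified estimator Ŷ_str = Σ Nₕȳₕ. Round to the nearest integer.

6668

Var(Ŷ_str) = Σₕ Nₕ²(1 − fₕ)sₕ²/nₕ.
Nonprofit: 19632²·(1 − 4345/19632)·398.7/4345 = 2.7538689 × 10^7.
Public: 14010²·(1 − 1873/14010)·131.8/1873 = 1.1965397 × 10^7.
Private: 11749²·(1 − 2429/11749)·110/2429 = 4.9588616 × 10^6.
Sum = 4.4462948 × 10^7.
SE = √(4.4462948 × 10^7) = 6668.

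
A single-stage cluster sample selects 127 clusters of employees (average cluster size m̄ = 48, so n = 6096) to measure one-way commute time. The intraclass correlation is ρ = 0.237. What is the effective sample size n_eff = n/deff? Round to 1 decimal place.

502.2

deff = 1 + (48 − 1)·0.237 = 1 + 11.139 = 12.139.
n_eff = 6096 / 12.139 = 502.2.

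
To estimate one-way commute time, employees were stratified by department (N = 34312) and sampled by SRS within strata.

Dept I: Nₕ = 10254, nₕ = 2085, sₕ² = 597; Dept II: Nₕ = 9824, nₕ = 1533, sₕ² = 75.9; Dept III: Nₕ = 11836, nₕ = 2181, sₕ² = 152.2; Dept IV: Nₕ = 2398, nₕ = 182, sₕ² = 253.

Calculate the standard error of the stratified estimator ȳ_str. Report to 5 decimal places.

0.19195

Var(ȳ_str) = Σₕ Wₕ²(1 − fₕ)sₕ²/nₕ with Wₕ = Nₕ/N, N = 34312.
Dept I: Wₕ = 0.29884588; term = 0.29884588²·(1 − 0.20333528)·597/2085 = 0.020372223.
Dept II: Wₕ = 0.28631383; term = 0.28631383²·(1 − 0.15604642)·75.9/1533 = 0.0034253332.
Dept III: Wₕ = 0.34495220; term = 0.34495220²·(1 − 0.18426833)·152.2/2181 = 0.0067736719.
Dept IV: Wₕ = 0.06988809; term = 0.06988809²·(1 − 0.07589658)·253/182 = 0.0062744549.
Sum = 0.036845683.
SE = √(0.036845683) = 0.19195.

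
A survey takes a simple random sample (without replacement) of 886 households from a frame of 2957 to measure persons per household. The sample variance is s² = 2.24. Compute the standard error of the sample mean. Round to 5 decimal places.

0.04208

Under SRS without replacement, Var(ȳ) = (1 − f)·s²/n with f = n/N = 886/2957 = 0.29962800.
Var(ȳ) = (1 − 0.29962800)·2.24/886 = 0.70037200·0.0025282167 = 0.0017706922.
SE(ȳ) = √(0.0017706922) = 0.04208.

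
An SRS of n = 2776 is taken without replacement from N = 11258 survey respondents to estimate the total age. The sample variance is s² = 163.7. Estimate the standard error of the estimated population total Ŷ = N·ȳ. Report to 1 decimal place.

2373.0

Var(Ŷ) = N²·Var(ȳ) = N²·(1 − n/N)·s²/n.
f = 2776/11258 = 0.24658021; Var(ȳ) = 0.75341979·163.7/2776 = 0.04442897.
Var(Ŷ) = 11258² · 0.04442897 = 5.6310416 × 10^6.
SE(Ŷ) = √(5.6310416 × 10^6) = 2373.0.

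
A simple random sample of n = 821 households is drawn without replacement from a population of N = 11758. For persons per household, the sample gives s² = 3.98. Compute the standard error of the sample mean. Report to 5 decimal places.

Under SRS without replacement, Var(ȳ) = (1 − f)·s²/n with f = n/N = 821/11758 = 0.06982480.
Var(ȳ) = (1 − 0.06982480)·3.98/821 = 0.93017520·0.0048477467 = 0.0045092537.
SE(ȳ) = √(0.0045092537) = 0.06715.

0.06715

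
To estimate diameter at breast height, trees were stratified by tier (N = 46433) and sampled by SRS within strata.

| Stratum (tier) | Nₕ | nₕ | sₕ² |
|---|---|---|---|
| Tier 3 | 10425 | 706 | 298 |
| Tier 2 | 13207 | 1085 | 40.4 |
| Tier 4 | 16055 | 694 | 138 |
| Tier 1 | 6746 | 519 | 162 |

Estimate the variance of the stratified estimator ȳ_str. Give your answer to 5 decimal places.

Var(ȳ_str) = Σₕ Wₕ²(1 − fₕ)sₕ²/nₕ with Wₕ = Nₕ/N, N = 46433.
Tier 3: Wₕ = 0.22451705; term = 0.22451705²·(1 − 0.06772182)·298/706 = 0.019836074.
Tier 2: Wₕ = 0.28443133; term = 0.28443133²·(1 − 0.08215340)·40.4/1085 = 0.002764882.
Tier 4: Wₕ = 0.34576702; term = 0.34576702²·(1 − 0.04322641)·138/694 = 0.022745523.
Tier 1: Wₕ = 0.14528460; term = 0.14528460²·(1 − 0.07693448)·162/519 = 0.0060816213.
Sum = 0.0514281.

0.05143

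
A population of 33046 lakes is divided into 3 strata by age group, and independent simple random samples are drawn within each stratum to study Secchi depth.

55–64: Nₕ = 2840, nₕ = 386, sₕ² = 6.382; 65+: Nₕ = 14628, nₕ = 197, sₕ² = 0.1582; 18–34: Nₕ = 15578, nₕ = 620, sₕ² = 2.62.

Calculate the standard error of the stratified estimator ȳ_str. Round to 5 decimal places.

0.03409

Var(ȳ_str) = Σₕ Wₕ²(1 − fₕ)sₕ²/nₕ with Wₕ = Nₕ/N, N = 33046.
55–64: Wₕ = 0.08594081; term = 0.08594081²·(1 − 0.13591549)·6.382/386 = 1.0551753 × 10^-4.
65+: Wₕ = 0.44265569; term = 0.44265569²·(1 − 0.01346732)·0.1582/197 = 1.5523292 × 10^-4.
18–34: Wₕ = 0.47140350; term = 0.47140350²·(1 − 0.03979972)·2.62/620 = 9.0168954 × 10^-4.
Sum = 0.00116244.
SE = √(0.00116244) = 0.03409.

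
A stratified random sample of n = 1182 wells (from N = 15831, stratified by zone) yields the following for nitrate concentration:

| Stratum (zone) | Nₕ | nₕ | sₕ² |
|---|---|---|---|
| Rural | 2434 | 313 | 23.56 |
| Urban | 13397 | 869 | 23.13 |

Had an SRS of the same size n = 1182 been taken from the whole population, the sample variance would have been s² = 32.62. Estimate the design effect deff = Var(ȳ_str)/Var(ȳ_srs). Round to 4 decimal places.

0.7587

Var(ȳ_str) = Σ Wₕ²(1−fₕ)sₕ²/nₕ with Wₕ = Nₕ/15831:
  Rural: (2434/15831)²·(1−313/2434)·23.56/313 = 0.0015505133
  Urban: (13397/15831)²·(1−869/13397)·23.13/869 = 0.017824956
  → Var(ȳ_str) = 0.019375469.
Var(ȳ_srs) = (1 − 1182/15831)·32.62/1182 = 0.025536779.
deff = 0.019375469 / 0.025536779 = 0.7587.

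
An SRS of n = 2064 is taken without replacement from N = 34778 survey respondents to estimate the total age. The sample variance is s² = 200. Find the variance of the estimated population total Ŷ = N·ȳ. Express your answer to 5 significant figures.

Var(Ŷ) = N²·Var(ȳ) = N²·(1 − n/N)·s²/n.
f = 2064/34778 = 0.05934786; Var(ȳ) = 0.94065214·200/2064 = 0.091148463.
Var(Ŷ) = 34778² · 0.091148463 = 1.1024491 × 10^8.

1.1024 × 10^8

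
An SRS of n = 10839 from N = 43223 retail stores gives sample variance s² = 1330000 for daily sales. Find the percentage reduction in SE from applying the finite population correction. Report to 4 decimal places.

13.4419

f = n/N = 10839/43223 = 0.25076927.
SE_no-fpc = √(s²/n) = 11.077231; SE_fpc = √((1−f)s²/n) = 9.5882424.
Ratio = √(1−f) = 0.86558115. Reduction = 100·(1 − 0.86558115) = 13.4419%.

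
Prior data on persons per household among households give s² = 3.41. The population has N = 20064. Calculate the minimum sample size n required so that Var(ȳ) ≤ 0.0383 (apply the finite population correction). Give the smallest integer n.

Without fpc, n₀ = s²/D = 3.41/0.0383 = 89.0339.
With fpc, (1 − n/N)·s²/n ≤ D requires n ≥ n₀/(1 + n₀/N) = 89.0339/(1 + 89.0339/20064) = 88.6406.
Rounding up, n = 89.

89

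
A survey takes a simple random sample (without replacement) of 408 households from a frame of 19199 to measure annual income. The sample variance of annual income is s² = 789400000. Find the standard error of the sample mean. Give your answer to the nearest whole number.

Under SRS without replacement, Var(ȳ) = (1 − f)·s²/n with f = n/N = 408/19199 = 0.02125111.
Var(ȳ) = (1 − 0.02125111)·789400000/408 = 0.97874889·1.9348039 × 10^6 = 1.8936872 × 10^6.
SE(ȳ) = √(1.8936872 × 10^6) = 1376.

1376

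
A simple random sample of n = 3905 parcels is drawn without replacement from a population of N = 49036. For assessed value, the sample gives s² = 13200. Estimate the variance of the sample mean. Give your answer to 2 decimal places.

3.11

Under SRS without replacement, Var(ȳ) = (1 − f)·s²/n with f = n/N = 3905/49036 = 0.07963537.
Var(ȳ) = (1 − 0.07963537)·13200/3905 = 0.92036463·3.3802817 = 3.1110917.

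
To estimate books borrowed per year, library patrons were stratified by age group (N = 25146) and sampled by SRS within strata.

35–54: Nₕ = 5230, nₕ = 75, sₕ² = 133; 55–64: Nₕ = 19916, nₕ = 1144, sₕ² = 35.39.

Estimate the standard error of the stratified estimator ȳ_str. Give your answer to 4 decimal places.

0.3064

Var(ȳ_str) = Σₕ Wₕ²(1 − fₕ)sₕ²/nₕ with Wₕ = Nₕ/N, N = 25146.
35–54: Wₕ = 0.20798537; term = 0.20798537²·(1 − 0.01434034)·133/75 = 0.07561064.
55–64: Wₕ = 0.79201463; term = 0.79201463²·(1 − 0.05744125)·35.39/1144 = 0.01829066.
Sum = 0.0939013.
SE = √(0.0939013) = 0.3064.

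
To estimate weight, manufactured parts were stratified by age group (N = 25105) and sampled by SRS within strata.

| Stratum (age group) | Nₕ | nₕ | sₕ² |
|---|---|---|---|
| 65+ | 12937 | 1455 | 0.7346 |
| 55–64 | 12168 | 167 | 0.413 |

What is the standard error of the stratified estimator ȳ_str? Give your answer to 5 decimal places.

Var(ȳ_str) = Σₕ Wₕ²(1 − fₕ)sₕ²/nₕ with Wₕ = Nₕ/N, N = 25105.
65+: Wₕ = 0.51531567; term = 0.51531567²·(1 − 0.11246811)·0.7346/1455 = 1.1899223 × 10^-4.
55–64: Wₕ = 0.48468433; term = 0.48468433²·(1 − 0.01372452)·0.413/167 = 5.7299359 × 10^-4.
Sum = 6.9198582 × 10^-4.
SE = √(6.9198582 × 10^-4) = 0.02631.

0.02631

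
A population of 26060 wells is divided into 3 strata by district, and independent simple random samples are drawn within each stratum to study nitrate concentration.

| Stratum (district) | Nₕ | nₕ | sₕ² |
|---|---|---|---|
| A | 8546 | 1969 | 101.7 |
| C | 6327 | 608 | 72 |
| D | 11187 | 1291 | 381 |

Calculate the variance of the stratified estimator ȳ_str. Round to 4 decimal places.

Var(ȳ_str) = Σₕ Wₕ²(1 − fₕ)sₕ²/nₕ with Wₕ = Nₕ/N, N = 26060.
A: Wₕ = 0.32793553; term = 0.32793553²·(1 − 0.23040019)·101.7/1969 = 0.0042748132.
C: Wₕ = 0.24278588; term = 0.24278588²·(1 − 0.09609610)·72/608 = 0.0063095448.
D: Wₕ = 0.42927859; term = 0.42927859²·(1 − 0.11540181)·381/1291 = 0.048108657.
Sum = 0.058693015.

0.0587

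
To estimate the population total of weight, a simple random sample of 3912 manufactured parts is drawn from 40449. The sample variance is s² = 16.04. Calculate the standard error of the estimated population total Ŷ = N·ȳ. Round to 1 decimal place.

2461.6

Var(Ŷ) = N²·Var(ȳ) = N²·(1 − n/N)·s²/n.
f = 3912/40449 = 0.09671438; Var(ȳ) = 0.90328562·16.04/3912 = 0.0037036558.
Var(Ŷ) = 40449² · 0.0037036558 = 6.0596313 × 10^6.
SE(Ŷ) = √(6.0596313 × 10^6) = 2461.6.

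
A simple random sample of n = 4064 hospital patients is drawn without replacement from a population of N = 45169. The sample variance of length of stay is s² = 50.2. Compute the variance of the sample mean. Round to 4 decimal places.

0.0112

Under SRS without replacement, Var(ȳ) = (1 − f)·s²/n with f = n/N = 4064/45169 = 0.08997321.
Var(ȳ) = (1 − 0.08997321)·50.2/4064 = 0.91002679·0.012352362 = 0.011240981.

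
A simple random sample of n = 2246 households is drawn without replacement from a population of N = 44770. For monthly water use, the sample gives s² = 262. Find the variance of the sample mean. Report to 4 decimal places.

Under SRS without replacement, Var(ȳ) = (1 − f)·s²/n with f = n/N = 2246/44770 = 0.05016752.
Var(ȳ) = (1 − 0.05016752)·262/2246 = 0.94983248·0.11665183 = 0.11079969.

0.1108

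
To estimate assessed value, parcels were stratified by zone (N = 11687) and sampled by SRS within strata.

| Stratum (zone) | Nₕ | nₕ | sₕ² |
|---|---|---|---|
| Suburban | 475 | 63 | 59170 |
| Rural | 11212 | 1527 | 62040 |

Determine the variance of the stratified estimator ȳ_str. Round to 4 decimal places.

33.6462

Var(ȳ_str) = Σₕ Wₕ²(1 − fₕ)sₕ²/nₕ with Wₕ = Nₕ/N, N = 11687.
Suburban: Wₕ = 0.04064345; term = 0.04064345²·(1 − 0.13263158)·59170/63 = 1.3456923.
Rural: Wₕ = 0.95935655; term = 0.95935655²·(1 − 0.13619336)·62040/1527 = 32.30051.
Sum = 33.646202.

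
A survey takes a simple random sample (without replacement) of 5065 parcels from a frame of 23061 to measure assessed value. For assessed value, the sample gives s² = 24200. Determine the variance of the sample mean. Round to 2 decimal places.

Under SRS without replacement, Var(ȳ) = (1 − f)·s²/n with f = n/N = 5065/23061 = 0.21963488.
Var(ȳ) = (1 − 0.21963488)·24200/5065 = 0.78036512·4.7778875 = 3.7284967.

3.73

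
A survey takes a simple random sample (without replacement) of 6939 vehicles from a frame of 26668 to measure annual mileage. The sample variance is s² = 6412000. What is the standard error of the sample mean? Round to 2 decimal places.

26.15

Under SRS without replacement, Var(ȳ) = (1 − f)·s²/n with f = n/N = 6939/26668 = 0.26019949.
Var(ȳ) = (1 − 0.26019949)·6412000/6939 = 0.73980051·924.05246 = 683.61448.
SE(ȳ) = √(683.61448) = 26.15.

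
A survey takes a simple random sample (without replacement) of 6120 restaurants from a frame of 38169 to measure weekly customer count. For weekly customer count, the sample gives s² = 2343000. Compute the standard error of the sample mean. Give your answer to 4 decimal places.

Under SRS without replacement, Var(ȳ) = (1 − f)·s²/n with f = n/N = 6120/38169 = 0.16033954.
Var(ȳ) = (1 − 0.16033954)·2343000/6120 = 0.83966046·382.84314 = 321.45824.
SE(ȳ) = √(321.45824) = 17.9293.

17.9293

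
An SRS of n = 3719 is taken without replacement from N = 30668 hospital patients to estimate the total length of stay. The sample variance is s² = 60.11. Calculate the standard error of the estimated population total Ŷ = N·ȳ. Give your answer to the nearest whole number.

3655

Var(Ŷ) = N²·Var(ȳ) = N²·(1 − n/N)·s²/n.
f = 3719/30668 = 0.12126647; Var(ȳ) = 0.87873353·60.11/3719 = 0.014202924.
Var(Ŷ) = 30668² · 0.014202924 = 1.3358222 × 10^7.
SE(Ŷ) = √(1.3358222 × 10^7) = 3655.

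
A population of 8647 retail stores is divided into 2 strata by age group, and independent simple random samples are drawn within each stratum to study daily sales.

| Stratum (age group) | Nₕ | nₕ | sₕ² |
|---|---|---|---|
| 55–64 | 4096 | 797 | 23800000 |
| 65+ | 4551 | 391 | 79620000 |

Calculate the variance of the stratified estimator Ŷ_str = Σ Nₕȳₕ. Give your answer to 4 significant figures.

Var(Ŷ_str) = Σₕ Nₕ²(1 − fₕ)sₕ²/nₕ.
55–64: 4096²·(1 − 797/4096)·23800000/797 = 4.0351613 × 10^11.
65+: 4551²·(1 − 391/4551)·79620000/391 = 3.8551882 × 10^12.
Sum = 4.2587043 × 10^12.

4.259 × 10^12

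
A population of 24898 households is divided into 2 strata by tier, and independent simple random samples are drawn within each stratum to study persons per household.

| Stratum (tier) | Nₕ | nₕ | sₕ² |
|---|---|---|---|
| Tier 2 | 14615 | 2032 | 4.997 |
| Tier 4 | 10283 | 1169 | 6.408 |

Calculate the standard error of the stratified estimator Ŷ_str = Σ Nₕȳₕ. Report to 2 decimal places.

982.84

Var(Ŷ_str) = Σₕ Nₕ²(1 − fₕ)sₕ²/nₕ.
Tier 2: 14615²·(1 − 2032/14615)·4.997/2032 = 452239.68.
Tier 4: 10283²·(1 − 1169/10283)·6.408/1169 = 513732.28.
Sum = 965971.96.
SE = √(965971.96) = 982.84.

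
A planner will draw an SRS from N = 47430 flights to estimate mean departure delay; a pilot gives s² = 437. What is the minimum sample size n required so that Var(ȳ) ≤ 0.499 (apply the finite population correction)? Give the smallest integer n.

860

Without fpc, n₀ = s²/D = 437/0.499 = 875.7515.
With fpc, (1 − n/N)·s²/n ≤ D requires n ≥ n₀/(1 + n₀/N) = 875.7515/(1 + 875.7515/47430) = 859.8747.
Rounding up, n = 860.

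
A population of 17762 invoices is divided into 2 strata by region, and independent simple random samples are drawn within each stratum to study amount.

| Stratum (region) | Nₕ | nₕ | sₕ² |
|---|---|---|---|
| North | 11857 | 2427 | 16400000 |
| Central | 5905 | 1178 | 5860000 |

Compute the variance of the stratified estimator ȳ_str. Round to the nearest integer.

2835

Var(ȳ_str) = Σₕ Wₕ²(1 − fₕ)sₕ²/nₕ with Wₕ = Nₕ/N, N = 17762.
North: Wₕ = 0.66754870; term = 0.66754870²·(1 − 0.20468921)·16400000/2427 = 2394.8419.
Central: Wₕ = 0.33245130; term = 0.33245130²·(1 − 0.19949196)·5860000/1178 = 440.12303.
Sum = 2834.9649.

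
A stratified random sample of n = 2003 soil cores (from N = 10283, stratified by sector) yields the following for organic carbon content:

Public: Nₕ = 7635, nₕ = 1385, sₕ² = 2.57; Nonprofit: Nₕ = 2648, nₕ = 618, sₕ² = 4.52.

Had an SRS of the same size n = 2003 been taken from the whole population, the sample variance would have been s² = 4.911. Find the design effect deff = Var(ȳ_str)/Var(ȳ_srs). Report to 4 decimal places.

Var(ȳ_str) = Σ Wₕ²(1−fₕ)sₕ²/nₕ with Wₕ = Nₕ/10283:
  Public: (7635/10283)²·(1−1385/7635)·2.57/1385 = 8.3739958 × 10^-4
  Nonprofit: (2648/10283)²·(1−618/2648)·4.52/618 = 3.7181277 × 10^-4
  → Var(ȳ_str) = 0.0012092124.
Var(ȳ_srs) = (1 − 2003/10283)·4.911/2003 = 0.0019742379.
deff = 0.0012092124 / 0.0019742379 = 0.6125.

0.6125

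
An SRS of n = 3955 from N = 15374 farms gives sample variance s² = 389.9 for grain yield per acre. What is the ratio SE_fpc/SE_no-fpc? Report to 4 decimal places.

f = n/N = 3955/15374 = 0.25725250.
SE_no-fpc = √(s²/n) = 0.313981; SE_fpc = √((1−f)s²/n) = 0.27059762.
Ratio = √(1−f) = 0.86182800.

0.8618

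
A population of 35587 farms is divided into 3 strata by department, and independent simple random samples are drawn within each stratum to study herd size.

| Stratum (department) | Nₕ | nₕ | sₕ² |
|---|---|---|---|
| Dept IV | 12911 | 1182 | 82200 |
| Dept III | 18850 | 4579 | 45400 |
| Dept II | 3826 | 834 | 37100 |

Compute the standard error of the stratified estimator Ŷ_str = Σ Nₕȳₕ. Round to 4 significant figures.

117100

Var(Ŷ_str) = Σₕ Nₕ²(1 − fₕ)sₕ²/nₕ.
Dept IV: 12911²·(1 − 1182/12911)·82200/1182 = 1.0531136 × 10^10.
Dept III: 18850²·(1 − 4579/18850)·45400/4579 = 2.6671717 × 10^9.
Dept II: 3826²·(1 − 834/3826)·37100/834 = 5.0923051 × 10^8.
Sum = 1.3707538 × 10^10.
SE = √(1.3707538 × 10^10) = 117100.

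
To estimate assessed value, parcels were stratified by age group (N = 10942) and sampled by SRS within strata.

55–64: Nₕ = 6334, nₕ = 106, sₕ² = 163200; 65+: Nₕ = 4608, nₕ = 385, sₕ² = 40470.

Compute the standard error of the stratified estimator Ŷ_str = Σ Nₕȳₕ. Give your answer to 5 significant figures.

250560

Var(Ŷ_str) = Σₕ Nₕ²(1 − fₕ)sₕ²/nₕ.
55–64: 6334²·(1 − 106/6334)·163200/106 = 6.0735268 × 10^10.
65+: 4608²·(1 − 385/4608)·40470/385 = 2.0455308 × 10^9.
Sum = 6.2780799 × 10^10.
SE = √(6.2780799 × 10^10) = 250560.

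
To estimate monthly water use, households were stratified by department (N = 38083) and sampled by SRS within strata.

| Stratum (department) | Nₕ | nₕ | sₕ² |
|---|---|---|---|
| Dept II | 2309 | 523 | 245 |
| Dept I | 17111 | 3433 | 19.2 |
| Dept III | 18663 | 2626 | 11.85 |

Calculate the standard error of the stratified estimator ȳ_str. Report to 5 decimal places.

0.05627

Var(ȳ_str) = Σₕ Wₕ²(1 − fₕ)sₕ²/nₕ with Wₕ = Nₕ/N, N = 38083.
Dept II: Wₕ = 0.06063073; term = 0.06063073²·(1 − 0.22650498)·245/523 = 0.00133201.
Dept I: Wₕ = 0.44930809; term = 0.44930809²·(1 − 0.20063117)·19.2/3433 = 9.0253304 × 10^-4.
Dept III: Wₕ = 0.49006118; term = 0.49006118²·(1 − 0.14070621)·11.85/2626 = 9.3124919 × 10^-4.
Sum = 0.0031657922.
SE = √(0.0031657922) = 0.05627.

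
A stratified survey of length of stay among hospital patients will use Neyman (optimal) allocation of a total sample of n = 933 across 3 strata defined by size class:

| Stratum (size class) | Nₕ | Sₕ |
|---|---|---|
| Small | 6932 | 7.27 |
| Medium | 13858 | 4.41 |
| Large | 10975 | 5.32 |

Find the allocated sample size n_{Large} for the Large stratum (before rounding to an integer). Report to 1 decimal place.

320.6

Neyman allocation: nₕ = n·NₕSₕ / Σⱼ NⱼSⱼ.
Σ NⱼSⱼ = 6932·7.27 + 13858·4.41 + 10975·5.32 = 169896.42.
n_{Large} = 933·10975·5.32 / 169896.42 = 320.6.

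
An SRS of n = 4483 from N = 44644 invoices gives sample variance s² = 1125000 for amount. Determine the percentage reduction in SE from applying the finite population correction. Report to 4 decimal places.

5.1536

f = n/N = 4483/44644 = 0.10041663.
SE_no-fpc = √(s²/n) = 15.841339; SE_fpc = √((1−f)s²/n) = 15.024935.
Ratio = √(1−f) = 0.94846369. Reduction = 100·(1 − 0.94846369) = 5.1536%.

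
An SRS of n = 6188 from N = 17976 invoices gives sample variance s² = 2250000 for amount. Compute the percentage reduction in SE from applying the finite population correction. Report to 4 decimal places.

f = n/N = 6188/17976 = 0.34423676.
SE_no-fpc = √(s²/n) = 19.068481; SE_fpc = √((1−f)s²/n) = 15.441505.
Ratio = √(1−f) = 0.80979210. Reduction = 100·(1 − 0.80979210) = 19.0208%.

19.0208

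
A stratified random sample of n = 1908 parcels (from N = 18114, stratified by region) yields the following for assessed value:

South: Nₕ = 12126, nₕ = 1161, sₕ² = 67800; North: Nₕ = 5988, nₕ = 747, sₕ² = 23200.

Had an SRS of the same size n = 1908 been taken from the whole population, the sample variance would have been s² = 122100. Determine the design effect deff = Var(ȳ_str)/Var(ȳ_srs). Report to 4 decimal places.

0.4652

Var(ȳ_str) = Σ Wₕ²(1−fₕ)sₕ²/nₕ with Wₕ = Nₕ/18114:
  South: (12126/18114)²·(1−1161/12126)·67800/1161 = 23.66437
  North: (5988/18114)²·(1−747/5988)·23200/747 = 2.9705345
  → Var(ȳ_str) = 26.634905.
Var(ȳ_srs) = (1 − 1908/18114)·122100/1908 = 57.253068.
deff = 26.634905 / 57.253068 = 0.4652.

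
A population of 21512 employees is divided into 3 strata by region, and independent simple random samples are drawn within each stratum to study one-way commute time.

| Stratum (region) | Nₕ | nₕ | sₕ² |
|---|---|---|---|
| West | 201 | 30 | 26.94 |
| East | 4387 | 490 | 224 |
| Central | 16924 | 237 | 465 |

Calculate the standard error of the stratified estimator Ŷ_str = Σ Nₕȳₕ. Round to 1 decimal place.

Var(Ŷ_str) = Σₕ Nₕ²(1 − fₕ)sₕ²/nₕ.
West: 201²·(1 − 30/201)·26.94/30 = 30865.158.
East: 4387²·(1 − 490/4387)·224/490 = 7.8153778 × 10^6.
Central: 16924²·(1 − 237/16924)·465/237 = 5.5409712 × 10^8.
Sum = 5.6194336 × 10^8.
SE = √(5.6194336 × 10^8) = 23705.3.

23705.3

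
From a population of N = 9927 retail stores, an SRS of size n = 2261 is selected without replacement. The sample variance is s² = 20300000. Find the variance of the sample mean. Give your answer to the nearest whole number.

6933

Under SRS without replacement, Var(ȳ) = (1 − f)·s²/n with f = n/N = 2261/9927 = 0.22776267.
Var(ȳ) = (1 − 0.22776267)·20300000/2261 = 0.77223733·8978.3282 = 6933.4002.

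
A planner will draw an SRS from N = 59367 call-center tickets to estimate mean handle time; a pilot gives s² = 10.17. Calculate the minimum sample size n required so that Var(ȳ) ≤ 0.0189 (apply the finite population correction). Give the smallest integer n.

534

Without fpc, n₀ = s²/D = 10.17/0.0189 = 538.0952.
With fpc, (1 − n/N)·s²/n ≤ D requires n ≥ n₀/(1 + n₀/N) = 538.0952/(1 + 538.0952/59367) = 533.2618.
Rounding up, n = 534.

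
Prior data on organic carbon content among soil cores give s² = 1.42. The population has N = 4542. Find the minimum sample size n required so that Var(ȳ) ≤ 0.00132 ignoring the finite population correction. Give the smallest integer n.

1076

Without fpc, n₀ = s²/D = 1.42/0.00132 = 1075.7576.
Rounding up, n = 1076.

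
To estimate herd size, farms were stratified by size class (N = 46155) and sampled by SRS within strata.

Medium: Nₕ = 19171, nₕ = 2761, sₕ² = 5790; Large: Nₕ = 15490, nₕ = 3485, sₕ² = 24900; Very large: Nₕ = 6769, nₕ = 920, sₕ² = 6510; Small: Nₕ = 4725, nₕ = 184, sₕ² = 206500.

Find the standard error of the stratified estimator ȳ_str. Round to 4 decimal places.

Var(ȳ_str) = Σₕ Wₕ²(1 − fₕ)sₕ²/nₕ with Wₕ = Nₕ/N, N = 46155.
Medium: Wₕ = 0.41536128; term = 0.41536128²·(1 − 0.14401961)·5790/2761 = 0.30969058.
Large: Wₕ = 0.33560828; term = 0.33560828²·(1 − 0.22498386)·24900/3485 = 0.62369554.
Very large: Wₕ = 0.14665800; term = 0.14665800²·(1 − 0.13591372)·6510/920 = 0.13151091.
Small: Wₕ = 0.10237244; term = 0.10237244²·(1 − 0.03894180)·206500/184 = 11.303633.
Sum = 12.36853.
SE = √(12.36853) = 3.5169.

3.5169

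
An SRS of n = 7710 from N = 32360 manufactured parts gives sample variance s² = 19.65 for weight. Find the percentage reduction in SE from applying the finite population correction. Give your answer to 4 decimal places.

f = n/N = 7710/32360 = 0.23825711.
SE_no-fpc = √(s²/n) = 0.050484038; SE_fpc = √((1−f)s²/n) = 0.0440614.
Ratio = √(1−f) = 0.87277883. Reduction = 100·(1 − 0.87277883) = 12.7221%.

12.7221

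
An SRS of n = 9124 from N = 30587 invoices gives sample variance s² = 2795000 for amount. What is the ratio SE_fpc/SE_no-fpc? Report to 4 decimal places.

0.8377

f = n/N = 9124/30587 = 0.29829666.
SE_no-fpc = √(s²/n) = 17.502427; SE_fpc = √((1−f)s²/n) = 14.661386.
Ratio = √(1−f) = 0.83767735.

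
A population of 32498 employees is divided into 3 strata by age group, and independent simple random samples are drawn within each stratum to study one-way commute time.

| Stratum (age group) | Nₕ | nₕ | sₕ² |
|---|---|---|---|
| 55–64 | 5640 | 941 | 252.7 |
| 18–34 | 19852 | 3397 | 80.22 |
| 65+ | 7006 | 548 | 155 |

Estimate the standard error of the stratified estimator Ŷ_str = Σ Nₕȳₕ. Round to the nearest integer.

Var(Ŷ_str) = Σₕ Nₕ²(1 − fₕ)sₕ²/nₕ.
55–64: 5640²·(1 − 941/5640)·252.7/941 = 7.1170525 × 10^6.
18–34: 19852²·(1 − 3397/19852)·80.22/3397 = 7.714171 × 10^6.
65+: 7006²·(1 − 548/7006)·155/548 = 1.2797328 × 10^7.
Sum = 2.7628552 × 10^7.
SE = √(2.7628552 × 10^7) = 5256.

5256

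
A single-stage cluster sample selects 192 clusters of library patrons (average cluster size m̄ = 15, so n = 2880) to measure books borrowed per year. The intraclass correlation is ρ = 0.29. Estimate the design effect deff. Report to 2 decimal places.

deff = 1 + (15 − 1)·0.29 = 1 + 4.06 = 5.06.

5.06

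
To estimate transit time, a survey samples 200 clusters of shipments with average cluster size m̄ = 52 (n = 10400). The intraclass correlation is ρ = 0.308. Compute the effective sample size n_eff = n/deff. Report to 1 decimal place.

deff = 1 + (52 − 1)·0.308 = 1 + 15.708 = 16.708.
n_eff = 10400 / 16.708 = 622.5.

622.5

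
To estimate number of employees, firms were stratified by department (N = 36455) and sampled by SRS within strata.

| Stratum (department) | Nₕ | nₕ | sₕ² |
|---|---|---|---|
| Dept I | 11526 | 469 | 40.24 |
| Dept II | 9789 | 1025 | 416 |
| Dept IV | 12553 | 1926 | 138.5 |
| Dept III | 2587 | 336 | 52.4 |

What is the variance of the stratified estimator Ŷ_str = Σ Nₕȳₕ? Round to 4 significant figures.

Var(Ŷ_str) = Σₕ Nₕ²(1 − fₕ)sₕ²/nₕ.
Dept I: 11526²·(1 − 469/11526)·40.24/469 = 1.0934554 × 10^7.
Dept II: 9789²·(1 − 1025/9789)·416/1025 = 3.4818508 × 10^7.
Dept IV: 12553²·(1 − 1926/12553)·138.5/1926 = 9.5929394 × 10^6.
Dept III: 2587²·(1 − 336/2587)·52.4/336 = 908163.27.
Sum = 5.6254165 × 10^7.

5.625 × 10^7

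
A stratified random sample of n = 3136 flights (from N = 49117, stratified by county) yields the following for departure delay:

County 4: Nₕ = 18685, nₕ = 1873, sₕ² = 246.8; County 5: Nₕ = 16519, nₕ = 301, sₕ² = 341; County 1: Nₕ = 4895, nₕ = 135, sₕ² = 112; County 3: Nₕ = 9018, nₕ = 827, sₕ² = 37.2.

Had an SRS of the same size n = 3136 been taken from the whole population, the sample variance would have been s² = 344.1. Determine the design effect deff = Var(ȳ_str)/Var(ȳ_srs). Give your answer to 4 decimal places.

1.4832

Var(ȳ_str) = Σ Wₕ²(1−fₕ)sₕ²/nₕ with Wₕ = Nₕ/49117:
  County 4: (18685/49117)²·(1−1873/18685)·246.8/1873 = 0.017157586
  County 5: (16519/49117)²·(1−301/16519)·341/301 = 0.12580713
  County 1: (4895/49117)²·(1−135/4895)·112/135 = 0.008012725
  County 3: (9018/49117)²·(1−827/9018)·37.2/827 = 0.0013772758
  → Var(ȳ_str) = 0.15235472.
Var(ȳ_srs) = (1 − 3136/49117)·344.1/3136 = 0.10272004.
deff = 0.15235472 / 0.10272004 = 1.4832.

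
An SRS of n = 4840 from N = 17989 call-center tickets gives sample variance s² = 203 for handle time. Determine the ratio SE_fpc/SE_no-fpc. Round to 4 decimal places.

f = n/N = 4840/17989 = 0.26905331.
SE_no-fpc = √(s²/n) = 0.20479782; SE_fpc = √((1−f)s²/n) = 0.17509276.
Ratio = √(1−f) = 0.85495420.

0.8550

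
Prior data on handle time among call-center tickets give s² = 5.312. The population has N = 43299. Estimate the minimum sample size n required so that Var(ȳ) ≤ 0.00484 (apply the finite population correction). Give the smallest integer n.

Without fpc, n₀ = s²/D = 5.312/0.00484 = 1097.5207.
With fpc, (1 − n/N)·s²/n ≤ D requires n ≥ n₀/(1 + n₀/N) = 1097.5207/(1 + 1097.5207/43299) = 1070.3890.
Rounding up, n = 1071.

1071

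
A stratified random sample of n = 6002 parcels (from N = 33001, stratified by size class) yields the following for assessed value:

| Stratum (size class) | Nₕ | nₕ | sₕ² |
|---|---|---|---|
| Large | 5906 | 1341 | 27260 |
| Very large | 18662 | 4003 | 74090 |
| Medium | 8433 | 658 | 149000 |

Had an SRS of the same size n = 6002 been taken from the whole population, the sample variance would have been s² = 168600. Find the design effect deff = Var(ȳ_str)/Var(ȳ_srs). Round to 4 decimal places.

0.8174

Var(ȳ_str) = Σ Wₕ²(1−fₕ)sₕ²/nₕ with Wₕ = Nₕ/33001:
  Large: (5906/33001)²·(1−1341/5906)·27260/1341 = 0.50324225
  Very large: (18662/33001)²·(1−4003/18662)·74090/4003 = 4.6492439
  Medium: (8433/33001)²·(1−658/8433)·149000/658 = 13.632913
  → Var(ȳ_str) = 18.785399.
Var(ȳ_srs) = (1 − 6002/33001)·168600/6002 = 22.9817.
deff = 18.785399 / 22.9817 = 0.8174.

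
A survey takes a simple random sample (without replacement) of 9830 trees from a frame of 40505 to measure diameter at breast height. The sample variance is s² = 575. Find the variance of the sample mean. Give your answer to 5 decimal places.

Under SRS without replacement, Var(ȳ) = (1 − f)·s²/n with f = n/N = 9830/40505 = 0.24268609.
Var(ȳ) = (1 − 0.24268609)·575/9830 = 0.75731391·0.058494405 = 0.044298627.

0.04430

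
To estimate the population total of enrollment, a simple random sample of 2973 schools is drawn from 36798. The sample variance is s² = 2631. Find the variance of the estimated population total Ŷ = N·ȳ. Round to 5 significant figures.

1.1015 × 10^9

Var(Ŷ) = N²·Var(ȳ) = N²·(1 − n/N)·s²/n.
f = 2973/36798 = 0.08079243; Var(ȳ) = 0.91920757·2631/2973 = 0.81346623.
Var(Ŷ) = 36798² · 0.81346623 = 1.1015088 × 10^9.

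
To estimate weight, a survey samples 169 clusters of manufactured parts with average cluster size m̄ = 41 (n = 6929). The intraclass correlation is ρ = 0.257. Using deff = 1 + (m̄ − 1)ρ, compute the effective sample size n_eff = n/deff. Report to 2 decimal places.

deff = 1 + (41 − 1)·0.257 = 1 + 10.28 = 11.28.
n_eff = 6929 / 11.28 = 614.27.

614.27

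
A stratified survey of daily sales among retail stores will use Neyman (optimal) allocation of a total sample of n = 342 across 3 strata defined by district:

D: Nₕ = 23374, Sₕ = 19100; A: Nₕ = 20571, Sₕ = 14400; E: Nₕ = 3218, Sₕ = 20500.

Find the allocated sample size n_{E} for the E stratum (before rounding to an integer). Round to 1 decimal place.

Neyman allocation: nₕ = n·NₕSₕ / Σⱼ NⱼSⱼ.
Σ NⱼSⱼ = 23374·19100 + 20571·14400 + 3218·20500 = 8.086348 × 10^8.
n_{E} = 342·3218·20500 / (8.086348 × 10^8) = 27.9.

27.9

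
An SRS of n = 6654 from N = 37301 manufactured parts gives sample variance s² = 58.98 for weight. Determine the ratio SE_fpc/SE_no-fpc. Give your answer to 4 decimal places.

0.9064

f = n/N = 6654/37301 = 0.17838664.
SE_no-fpc = √(s²/n) = 0.094147976; SE_fpc = √((1−f)s²/n) = 0.085338446.
Ratio = √(1−f) = 0.90642891.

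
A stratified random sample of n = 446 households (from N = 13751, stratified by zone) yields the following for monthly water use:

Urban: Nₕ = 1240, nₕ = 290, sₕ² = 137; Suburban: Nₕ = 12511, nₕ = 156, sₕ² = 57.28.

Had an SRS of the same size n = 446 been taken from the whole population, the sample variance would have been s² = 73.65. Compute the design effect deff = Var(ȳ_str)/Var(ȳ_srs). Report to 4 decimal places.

1.8970

Var(ȳ_str) = Σ Wₕ²(1−fₕ)sₕ²/nₕ with Wₕ = Nₕ/13751:
  Urban: (1240/13751)²·(1−290/1240)·137/290 = 0.0029430612
  Suburban: (12511/13751)²·(1−156/12511)·57.28/156 = 0.30015434
  → Var(ȳ_str) = 0.3030974.
Var(ȳ_srs) = (1 − 446/13751)·73.65/446 = 0.15977856.
deff = 0.3030974 / 0.15977856 = 1.8970.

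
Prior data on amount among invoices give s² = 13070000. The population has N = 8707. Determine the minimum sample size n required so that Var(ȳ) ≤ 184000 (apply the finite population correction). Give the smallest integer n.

Without fpc, n₀ = s²/D = 13070000/184000 = 71.0326.
With fpc, (1 − n/N)·s²/n ≤ D requires n ≥ n₀/(1 + n₀/N) = 71.0326/(1 + 71.0326/8707) = 70.4578.
Rounding up, n = 71.

71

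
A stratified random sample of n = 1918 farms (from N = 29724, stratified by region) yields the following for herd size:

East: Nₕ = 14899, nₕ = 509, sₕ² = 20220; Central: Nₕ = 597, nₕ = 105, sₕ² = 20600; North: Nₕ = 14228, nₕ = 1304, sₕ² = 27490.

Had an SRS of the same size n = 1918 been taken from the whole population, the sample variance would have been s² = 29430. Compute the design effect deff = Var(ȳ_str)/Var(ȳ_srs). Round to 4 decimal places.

Var(ȳ_str) = Σ Wₕ²(1−fₕ)sₕ²/nₕ with Wₕ = Nₕ/29724:
  East: (14899/29724)²·(1−509/14899)·20220/509 = 9.6397723
  Central: (597/29724)²·(1−105/597)·20600/105 = 0.065223312
  North: (14228/29724)²·(1−1304/14228)·27490/1304 = 4.3875638
  → Var(ȳ_str) = 14.092559.
Var(ȳ_srs) = (1 − 1918/29724)·29430/1918 = 14.353999.
deff = 14.092559 / 14.353999 = 0.9818.

0.9818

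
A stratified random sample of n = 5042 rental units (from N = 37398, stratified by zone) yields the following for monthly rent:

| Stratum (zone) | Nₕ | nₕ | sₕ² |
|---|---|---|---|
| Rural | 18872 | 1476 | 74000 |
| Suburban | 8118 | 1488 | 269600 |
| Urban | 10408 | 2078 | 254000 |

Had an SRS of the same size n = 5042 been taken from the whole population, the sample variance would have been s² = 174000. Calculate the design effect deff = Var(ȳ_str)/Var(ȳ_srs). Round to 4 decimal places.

0.8815

Var(ȳ_str) = Σ Wₕ²(1−fₕ)sₕ²/nₕ with Wₕ = Nₕ/37398:
  Rural: (18872/37398)²·(1−1476/18872)·74000/1476 = 11.76836
  Suburban: (8118/37398)²·(1−1488/8118)·269600/1488 = 6.9724078
  Urban: (10408/37398)²·(1−2078/10408)·254000/2078 = 7.5771119
  → Var(ȳ_str) = 26.31788.
Var(ȳ_srs) = (1 − 5042/37398)·174000/5042 = 29.85746.
deff = 26.31788 / 29.85746 = 0.8815.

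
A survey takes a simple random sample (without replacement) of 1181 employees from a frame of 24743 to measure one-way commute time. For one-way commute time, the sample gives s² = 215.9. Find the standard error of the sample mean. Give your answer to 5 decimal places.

Under SRS without replacement, Var(ȳ) = (1 − f)·s²/n with f = n/N = 1181/24743 = 0.04773067.
Var(ȳ) = (1 − 0.04773067)·215.9/1181 = 0.95226933·0.18281118 = 0.17408548.
SE(ȳ) = √(0.17408548) = 0.41724.

0.41724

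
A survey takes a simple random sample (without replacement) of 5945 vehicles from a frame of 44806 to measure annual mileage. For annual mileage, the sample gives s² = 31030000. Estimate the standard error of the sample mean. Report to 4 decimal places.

Under SRS without replacement, Var(ȳ) = (1 − f)·s²/n with f = n/N = 5945/44806 = 0.13268312.
Var(ȳ) = (1 − 0.13268312)·31030000/5945 = 0.86731688·5219.5122 = 4526.971.
SE(ȳ) = √(4526.971) = 67.2828.

67.2828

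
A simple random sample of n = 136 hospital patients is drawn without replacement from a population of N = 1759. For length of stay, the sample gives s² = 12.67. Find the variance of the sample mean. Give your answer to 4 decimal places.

0.0860

Under SRS without replacement, Var(ȳ) = (1 − f)·s²/n with f = n/N = 136/1759 = 0.07731666.
Var(ȳ) = (1 − 0.07731666)·12.67/136 = 0.92268334·0.093161765 = 0.085958808.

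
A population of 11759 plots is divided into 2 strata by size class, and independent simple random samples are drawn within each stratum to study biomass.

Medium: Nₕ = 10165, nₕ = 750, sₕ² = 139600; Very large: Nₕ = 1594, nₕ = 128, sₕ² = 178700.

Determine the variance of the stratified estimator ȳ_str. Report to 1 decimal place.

Var(ȳ_str) = Σₕ Wₕ²(1 − fₕ)sₕ²/nₕ with Wₕ = Nₕ/N, N = 11759.
Medium: Wₕ = 0.86444426; term = 0.86444426²·(1 − 0.07378259)·139600/750 = 128.82824.
Very large: Wₕ = 0.13555574; term = 0.13555574²·(1 − 0.08030113)·178700/128 = 23.593702.
Sum = 152.42194.

152.4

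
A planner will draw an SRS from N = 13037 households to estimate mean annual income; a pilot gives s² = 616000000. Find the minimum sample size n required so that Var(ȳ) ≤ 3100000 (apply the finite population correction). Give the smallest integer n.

196

Without fpc, n₀ = s²/D = 616000000/3100000 = 198.7097.
With fpc, (1 − n/N)·s²/n ≤ D requires n ≥ n₀/(1 + n₀/N) = 198.7097/(1 + 198.7097/13037) = 195.7264.
Rounding up, n = 196.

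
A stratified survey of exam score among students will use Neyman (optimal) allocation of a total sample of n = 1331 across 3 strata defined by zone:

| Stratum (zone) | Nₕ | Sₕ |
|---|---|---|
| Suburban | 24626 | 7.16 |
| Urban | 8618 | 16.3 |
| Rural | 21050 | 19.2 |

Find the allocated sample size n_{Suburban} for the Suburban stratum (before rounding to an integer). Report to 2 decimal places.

Neyman allocation: nₕ = n·NₕSₕ / Σⱼ NⱼSⱼ.
Σ NⱼSⱼ = 24626·7.16 + 8618·16.3 + 21050·19.2 = 720955.56.
n_{Suburban} = 1331·24626·7.16 / 720955.56 = 325.52.

325.52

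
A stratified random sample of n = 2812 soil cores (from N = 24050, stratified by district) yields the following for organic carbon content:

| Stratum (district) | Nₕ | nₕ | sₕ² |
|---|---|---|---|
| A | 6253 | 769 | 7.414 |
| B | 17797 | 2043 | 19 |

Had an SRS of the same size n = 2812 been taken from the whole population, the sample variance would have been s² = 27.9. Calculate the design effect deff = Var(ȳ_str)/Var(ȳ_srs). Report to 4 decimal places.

Var(ȳ_str) = Σ Wₕ²(1−fₕ)sₕ²/nₕ with Wₕ = Nₕ/24050:
  A: (6253/24050)²·(1−769/6253)·7.414/769 = 5.7158649 × 10^-4
  B: (17797/24050)²·(1−2043/17797)·19/2043 = 0.0045080914
  → Var(ȳ_str) = 0.0050796779.
Var(ȳ_srs) = (1 − 2812/24050)·27.9/2812 = 0.0087616807.
deff = 0.0050796779 / 0.0087616807 = 0.5798.

0.5798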